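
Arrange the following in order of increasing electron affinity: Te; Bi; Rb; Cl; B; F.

B < Rb < Bi < Te < F < Cl

B is in period 2, group 13; F is in period 2, group 17; Cl is in period 3, group 17; Rb is in period 5, group 1; Te is in period 5, group 16; Bi is in period 6, group 15.
Atoms with high Z_eff and room in the valence shell (especially the halogens) have the most exothermic electron affinities.
These span different periods and groups, so the two trends combine.
Rb > B: this pair runs against the simple trend — see the exception note.
Bi > Rb: period and group pull opposite ways; the across-period shift dominates (91 vs 47 kJ/mol).
Te > Bi: relative to Bi, both the across-period and down-group shifts push Te's electron affinity up.
F > Te: relative to Te, both the across-period and down-group shifts push F's electron affinity up.
Cl > F: this pair runs against the simple trend — see the exception note.
Note the exception: Rb has a higher electron affinity than B, contrary to the simple trend — B's ns²np¹ configuration gives only a small electron affinity — the sparsely filled np subshell binds an added electron weakly.
Note the exception: Cl has a higher electron affinity than F, contrary to the simple trend — F's small 2p subshell makes the incoming electron feel strong e⁻–e⁻ repulsion, so Cl actually releases more energy on gaining an electron.
For reference (kJ/mol): B 27, F 328, Cl 349, Rb 47, Te 190, Bi 91.
So from lowest to highest: B < Rb < Bi < Te < F < Cl.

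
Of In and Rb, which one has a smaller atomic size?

In

Rb is in period 5, group 1; In is in period 5, group 13.
Atomic radius shrinks across a period as nuclear charge pulls the same shell inward, and grows down a group as new shells are added.
All lie in period 5, so atomic radius increases right to left.
So In has the smaller atomic size (In < Rb).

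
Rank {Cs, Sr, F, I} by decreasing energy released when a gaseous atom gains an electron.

F is in period 2, group 17; Sr is in period 5, group 2; I is in period 5, group 17; Cs is in period 6, group 1.
Electron affinity generally becomes more exothermic across a period toward the halogens and less exothermic down a group.
Neither a single period nor a single group — weigh both effects.
Cs > Sr: this pair runs against the simple trend — see the exception note.
I > Cs: relative to Cs, both the across-period and down-group shifts push I's electron affinity up.
F > I: F sits above I in group 17, so the down-group effect alone puts F higher.
Note the exception: Cs has a higher electron affinity than Sr, contrary to the simple trend — adding an electron to Sr (ns²) has to open a new, higher-energy np subshell, which is unfavourable.
For reference (kJ/mol): F 328, Sr 5, I 295, Cs 46.
So from highest to lowest: F > I > Cs > Sr.

F > I > Cs > Sr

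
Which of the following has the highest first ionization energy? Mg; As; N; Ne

N is in period 2, group 15; Ne is in period 2, group 18; Mg is in period 3, group 2; As is in period 4, group 15.
First ionization energy rises across a period (greater Z_eff holds electrons more tightly) and falls down a group (valence electrons are farther from the nucleus).
Neither a single period nor a single group — weigh both effects.
As > Mg: the two effects oppose for this pair; the across-period effect wins (947 vs 738 kJ/mol).
N > As: they share group 15; the group trend gives N the larger value.
Ne > N: Ne lies to the right of N in period 2, so the across-period effect alone puts Ne higher.
For reference (kJ/mol): N 1402, Ne 2081, Mg 738, As 947.
The highest first ionization energy among these belongs to Ne.

Ne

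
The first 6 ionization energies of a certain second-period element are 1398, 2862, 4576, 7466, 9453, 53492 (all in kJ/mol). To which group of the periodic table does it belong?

Group 15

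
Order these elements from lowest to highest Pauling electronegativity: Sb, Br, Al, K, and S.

K < Al < Sb < S < Br

Al is in period 3, group 13; S is in period 3, group 16; K is in period 4, group 1; Br is in period 4, group 17; Sb is in period 5, group 15.
Smaller atoms with higher effective nuclear charge are more electronegative.
Here both period and group differ, so the two effects have to be weighed against each other.
Al > K: relative to K, both the across-period and down-group shifts push Al's electronegativity up.
Sb > Al: period and group pull opposite ways; the across-period shift dominates (2.05 vs 1.61).
S > Sb: relative to Sb, both the across-period and down-group shifts push S's electronegativity up.
Br > S: the two effects oppose for this pair; the across-period effect wins (2.96 vs 2.58).
Tabulated electronegativity (Pauling): Al 1.61, S 2.58, K 0.82, Br 2.96, Sb 2.05.
So from lowest to highest: K < Al < Sb < S < Br.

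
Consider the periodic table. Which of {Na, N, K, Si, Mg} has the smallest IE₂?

The second ionization energy removes an electron from the +1 ion. For each element: Na⁺ is the bare [Ne] core; N⁺ still has 4 valence electrons; K⁺ is the bare [Ar] core; Si⁺ still has 3 valence electrons; Mg⁺ still has 1 valence electron.
Breaking into a closed-shell core is much more expensive than removing a leftover valence electron — K and Na have the largest IE_2 here.
Valence configurations: N⁺ [He]2s²2p², Si⁺ [Ne]3s²3p¹, Mg⁺ [Ne]3s¹.
The numbers (kJ/mol): Na 4562, N 2856, K 3052, Si 1577, Mg 1451.
Putting it together, IE_2: Mg < Si < N < K < Na.

Mg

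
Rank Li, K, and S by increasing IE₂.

S, K, Li

After 1 electron has been removed, what remains? Li⁺ is the bare [He] core; K⁺ is the bare [Ar] core; S⁺ still has 5 valence electrons.
Breaking into a closed-shell core is much more expensive than removing a leftover valence electron — K and Li have the largest IE_2 here.
Approximate IE_2 values (kJ/mol): Li 7298, K 3052, S 2252.
So the second ionization energies run S < K < Li.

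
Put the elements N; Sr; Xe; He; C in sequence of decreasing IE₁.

He > N > Xe > C > Sr

He is in period 1, group 18; C is in period 2, group 14; N is in period 2, group 15; Sr is in period 5, group 2; Xe is in period 5, group 18.
IE₁ increases left→right with effective nuclear charge and decreases top→bottom as the valence shell moves farther out.
Here both period and group differ, so the two effects have to be weighed against each other.
C > Sr: both effects reinforce here, so C is clearly the higher of the two.
Xe > C: the two effects oppose for this pair; the across-period effect wins (1170 vs 1086 kJ/mol).
N > Xe: the two effects oppose for this pair; the down-group effect wins (1402 vs 1170 kJ/mol).
He > N: both effects reinforce here, so He is clearly the higher of the two.
For reference (kJ/mol): He 2372, C 1086, N 1402, Sr 550, Xe 1170.
So from highest to lowest: He > N > Xe > C > Sr.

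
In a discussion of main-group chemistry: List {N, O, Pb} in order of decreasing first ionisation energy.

N is in period 2, group 15; O is in period 2, group 16; Pb is in period 6, group 14.
Across a period the outer electron is held more tightly (higher IE₁); down a group it sits in a higher shell, more shielded, and comes off more easily.
Neither a single period nor a single group — weigh both effects.
O > Pb: both effects reinforce here, so O is clearly the higher of the two.
N > O: this pair runs against the simple trend — see the exception note.
Note the exception: N has a higher first ionization energy than O, contrary to the simple trend — pairing an electron in O's 2p⁴ costs repulsion energy, so O ionizes more easily than half-filled N (2p³).
For reference (kJ/mol): N 1402, O 1314, Pb 716.
So from highest to lowest: N > O > Pb.

N > O > Pb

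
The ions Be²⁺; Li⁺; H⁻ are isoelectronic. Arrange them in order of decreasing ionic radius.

All of these have 2 electrons, so size is governed by nuclear charge alone: the more protons, the stronger the pull on the same electron cloud, and the smaller the ion.
Nuclear charges: Be²⁺ (Z=4), Li⁺ (Z=3), H⁻ (Z=1).
Largest to smallest: H⁻ > Li⁺ > Be²⁺.

H⁻, Li⁺, Be²⁺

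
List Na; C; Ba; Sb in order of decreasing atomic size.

Ba > Na > Sb > C

C is in period 2, group 14; Na is in period 3, group 1; Sb is in period 5, group 15; Ba is in period 6, group 2.
Radius decreases left→right (rising Z_eff, same n) and increases top→bottom (higher n).
These span different periods and groups, so the two trends combine.
Sb > C: period and group pull opposite ways; the down-group shift dominates (140 vs 75 pm).
Na > Sb: the two effects oppose for this pair; the across-period effect wins (155 vs 140 pm).
Ba > Na: period and group pull opposite ways; the down-group shift dominates (196 vs 155 pm).
Approximate values (pm): C 75, Na 155, Sb 140, Ba 196.
So from largest to smallest: Ba > Na > Sb > C.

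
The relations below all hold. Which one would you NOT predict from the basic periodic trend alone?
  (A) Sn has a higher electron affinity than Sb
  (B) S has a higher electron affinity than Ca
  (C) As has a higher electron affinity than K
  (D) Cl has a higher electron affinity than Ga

(A)

The general trend: electron affinity increases across a period and decreases down a group.
(A) Sn (period 5, group 14) vs Sb (period 5, group 15): the stated order contradicts the simple trend.
(B) S (period 3, group 16) vs Ca (period 4, group 2): the stated order agrees with the simple trend.
(C) As (period 4, group 15) vs K (period 4, group 1): the stated order agrees with the simple trend.
(D) Cl (period 3, group 17) vs Ga (period 4, group 13): the stated order agrees with the simple trend.
The exception is (A): adding an electron to Sb's half-filled 5p³ is unfavourable, so Sn has the more exothermic EA.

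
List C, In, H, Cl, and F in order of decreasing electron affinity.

Cl, F, C, H, In

Atoms with high Z_eff and room in the valence shell (especially the halogens) have the most exothermic electron affinities.
These span different periods and groups, so the two trends combine.
H > In: the two effects oppose for this pair; the down-group effect wins (73 vs 29 kJ/mol).
C > H: period and group pull opposite ways; the across-period shift dominates (122 vs 73 kJ/mol).
F > C: both are in period 2; the period trend gives F the larger value.
Cl > F: this pair runs against the simple trend — see the exception note.
Note the exception: Cl has a higher electron affinity than F, contrary to the simple trend — F's small 2p subshell makes the incoming electron feel strong e⁻–e⁻ repulsion, so Cl actually releases more energy on gaining an electron.
Approximate values (kJ/mol): H 73, C 122, F 328, Cl 349, In 29.
So from highest to lowest: Cl > F > C > H > In.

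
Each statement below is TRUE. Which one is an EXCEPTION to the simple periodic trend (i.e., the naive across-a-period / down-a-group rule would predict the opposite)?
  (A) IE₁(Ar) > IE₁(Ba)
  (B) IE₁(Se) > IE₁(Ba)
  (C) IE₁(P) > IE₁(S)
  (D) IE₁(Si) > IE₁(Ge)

The general trend: IE₁ increases across a period and decreases down a group.
(A) Ar (period 3, group 18) vs Ba (period 6, group 2): the stated order agrees with the simple trend.
(B) Se (period 4, group 16) vs Ba (period 6, group 2): the stated order agrees with the simple trend.
(C) P (period 3, group 15) vs S (period 3, group 16): the stated order contradicts the simple trend.
(D) Si (period 3, group 14) vs Ge (period 4, group 14): the stated order agrees with the simple trend.
The exception is (C): S (3p⁴) ionizes more easily than half-filled P (3p³) because the paired 3p electron in S is pushed out by e⁻–e⁻ repulsion.

(C)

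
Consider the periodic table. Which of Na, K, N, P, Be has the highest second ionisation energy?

After 1 electron has been removed, what remains? Na⁺ is the bare [Ne] core; K⁺ is the bare [Ar] core; N⁺ still has 4 valence electrons; P⁺ still has 4 valence electrons; Be⁺ still has 1 valence electron.
Breaking into a closed-shell core is much more expensive than removing a leftover valence electron — K and Na have the largest IE_2 here.
Valence configurations: N⁺ [He]2s²2p², P⁺ [Ne]3s²3p², Be⁺ [He]2s¹.
Approximate IE_2 values (kJ/mol): Na 4562, K 3052, N 2856, P 1907, Be 1757.
So the second ionization energies run Be < P < N < K < Na.

Na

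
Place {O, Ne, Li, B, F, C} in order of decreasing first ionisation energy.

Li is in period 2, group 1; B is in period 2, group 13; C is in period 2, group 14; O is in period 2, group 16; F is in period 2, group 17; Ne is in period 2, group 18.
Across a period the outer electron is held more tightly (higher IE₁); down a group it sits in a higher shell, more shielded, and comes off more easily.
All lie in period 2, so first ionization energy increases left to right.
So from highest to lowest: Ne > F > O > C > B > Li.

Ne > F > O > C > B > Li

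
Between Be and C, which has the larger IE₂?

C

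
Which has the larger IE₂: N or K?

K

Consider each +1 ion: N⁺ still has 4 valence electrons; K⁺ is the bare [Ar] core.
Pulling an electron out of a noble-gas core costs far more than removing a remaining valence electron, so K sits at the high end of IE_2.
The numbers (kJ/mol): N 2856, K 3052.
Overall IE_2 order: N < K.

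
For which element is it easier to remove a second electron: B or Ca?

Ca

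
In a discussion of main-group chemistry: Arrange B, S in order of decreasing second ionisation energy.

The second ionization energy removes an electron from the +1 ion. For each element: B⁺ still has 2 valence electrons; S⁺ still has 5 valence electrons.
All are still removing valence electrons, so compare the +1 ions as you would atoms: IE_2 generally rises across a period (higher Z_eff) and falls down a group (larger shell), subject to the usual subshell exceptions.
Valence configurations: B⁺ [He]2s², S⁺ [Ne]3s²3p³.
The numbers (kJ/mol): B 2427, S 2252.
Hence IE_2: S < B.

B > S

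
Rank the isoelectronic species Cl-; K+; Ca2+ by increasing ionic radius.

Ca2+ < K+ < Cl-

All of these have 18 electrons, so size is governed by nuclear charge alone: the more protons, the stronger the pull on the same electron cloud, and the smaller the ion.
Nuclear charges: Ca2+ (Z=20), K+ (Z=19), Cl- (Z=17).
Smallest to largest: Ca2+ < K+ < Cl-.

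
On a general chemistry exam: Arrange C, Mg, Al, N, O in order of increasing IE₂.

After 1 electron has been removed, what remains? C⁺ still has 3 valence electrons; Mg⁺ still has 1 valence electron; Al⁺ still has 2 valence electrons; N⁺ still has 4 valence electrons; O⁺ still has 5 valence electrons.
All are still removing valence electrons, so compare the +1 ions as you would atoms: IE_2 generally rises across a period (higher Z_eff) and falls down a group (larger shell), subject to the usual subshell exceptions.
Valence configurations: C⁺ [He]2s²2p¹, Mg⁺ [Ne]3s¹, Al⁺ [Ne]3s², N⁺ [He]2s²2p², O⁺ [He]2s²2p³.
Tabulated IE_2 (kJ/mol): C 2353, Mg 1451, Al 1817, N 2856, O 3388.
Hence IE_2: Mg < Al < C < N < O.

Mg < Al < C < N < O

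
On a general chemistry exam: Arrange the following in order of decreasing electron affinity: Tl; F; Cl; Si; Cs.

F is in period 2, group 17; Si is in period 3, group 14; Cl is in period 3, group 17; Cs is in period 6, group 1; Tl is in period 6, group 13.
Atoms with high Z_eff and room in the valence shell (especially the halogens) have the most exothermic electron affinities.
Here both period and group differ, so the two effects have to be weighed against each other.
Cs > Tl: this pair runs against the simple trend — see the exception note.
Si > Cs: both effects reinforce here, so Si is clearly the higher of the two.
F > Si: relative to Si, both the across-period and down-group shifts push F's electron affinity up.
Cl > F: this pair runs against the simple trend — see the exception note.
Note the exception: Cs has a higher electron affinity than Tl, contrary to the simple trend — Tl's ns²np¹ configuration gives only a small electron affinity — the sparsely filled np subshell binds an added electron weakly.
Note the exception: Cl has a higher electron affinity than F, contrary to the simple trend — F's small 2p subshell makes the incoming electron feel strong e⁻–e⁻ repulsion, so Cl actually releases more energy on gaining an electron.
For reference (kJ/mol): F 328, Si 134, Cl 349, Cs 46, Tl 19.
So from highest to lowest: Cl > F > Si > Cs > Tl.

Cl > F > Si > Cs > Tl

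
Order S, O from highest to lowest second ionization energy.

O > S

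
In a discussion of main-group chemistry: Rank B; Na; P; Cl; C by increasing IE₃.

After 2 electrons have been removed, what remains? B²⁺ still has 1 valence electron; Na²⁺ is already 1 electron into the core; P²⁺ still has 3 valence electrons; Cl²⁺ still has 5 valence electrons; C²⁺ still has 2 valence electrons.
Breaking into a closed-shell core is much more expensive than removing a leftover valence electron — Na has the largest IE_3 here.
Valence configurations: B²⁺ [He]2s¹, P²⁺ [Ne]3s²3p¹, Cl²⁺ [Ne]3s²3p³, C²⁺ [He]2s².
Tabulated IE_3 (kJ/mol): B 3660, Na 6910, P 2914, Cl 3822, C 4620.
Putting it together, IE_3: P < B < Cl < C < Na.

P < B < Cl < C < Na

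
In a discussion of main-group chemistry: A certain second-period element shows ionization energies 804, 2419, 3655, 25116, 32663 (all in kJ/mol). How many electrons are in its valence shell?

3

Look for the largest jump between consecutive ionization energies: IE4/IE3 ≈ 6.9, far larger than any earlier ratio.
That jump marks the point where a core electron is being removed. So the atom has 3 valence electrons.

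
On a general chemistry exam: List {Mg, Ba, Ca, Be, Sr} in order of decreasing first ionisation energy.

Be is in period 2, group 2; Mg is in period 3, group 2; Ca is in period 4, group 2; Sr is in period 5, group 2; Ba is in period 6, group 2.
Removing the outermost electron gets harder across a period and easier down a group.
All are in group 2, so first ionization energy increases up the group.
So from highest to lowest: Be > Mg > Ca > Sr > Ba.

Be > Mg > Ca > Sr > Ba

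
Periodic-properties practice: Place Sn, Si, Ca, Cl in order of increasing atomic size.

Moving right in a period, electrons are added to the same shell under a stronger nuclear pull, so atoms get smaller; moving down, a new shell is opened and atoms get larger.
Here both period and group differ, so the two effects have to be weighed against each other.
Si > Cl: both are in period 3; the period trend gives Si the larger value.
Sn > Si: Sn sits below Si in group 14, so the down-group effect alone puts Sn larger.
Ca > Sn: the two effects oppose for this pair; the across-period effect wins (171 vs 140 pm).
Approximate values (pm): Si 116, Cl 99, Ca 171, Sn 140.
So from smallest to largest: Cl < Si < Sn < Ca.

Cl < Si < Sn < Ca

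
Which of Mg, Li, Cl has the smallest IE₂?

Consider each +1 ion: Mg⁺ still has 1 valence electron; Li⁺ is the bare [He] core; Cl⁺ still has 6 valence electrons.
Core electrons are held far more tightly than valence electrons, so Li tops the IE_2 order.
Valence configurations: Mg⁺ [Ne]3s¹, Cl⁺ [Ne]3s²3p⁴.
Approximate IE_2 values (kJ/mol): Mg 1451, Li 7298, Cl 2298.
Overall IE_2 order: Mg < Cl < Li.

Mg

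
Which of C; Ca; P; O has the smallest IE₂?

Ca

IE_2 is the cost of taking one more electron from the +1 cation: C⁺ still has 3 valence electrons; Ca⁺ still has 1 valence electron; P⁺ still has 4 valence electrons; O⁺ still has 5 valence electrons.
All are still removing valence electrons, so compare the +1 ions as you would atoms: IE_2 generally rises across a period (higher Z_eff) and falls down a group (larger shell), subject to the usual subshell exceptions.
Valence configurations: C⁺ [He]2s²2p¹, Ca⁺ [Ar]4s¹, P⁺ [Ne]3s²3p², O⁺ [He]2s²2p³.
Tabulated IE_2 (kJ/mol): C 2353, Ca 1145, P 1907, O 3388.
Putting it together, IE_2: Ca < P < C < O.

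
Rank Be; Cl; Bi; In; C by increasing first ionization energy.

Be is in period 2, group 2; C is in period 2, group 14; Cl is in period 3, group 17; In is in period 5, group 13; Bi is in period 6, group 15.
First ionization energy rises across a period (greater Z_eff holds electrons more tightly) and falls down a group (valence electrons are farther from the nucleus).
These span different periods and groups, so the two trends combine.
Bi > In: period and group pull opposite ways; the across-period shift dominates (703 vs 558 kJ/mol).
Be > Bi: period and group pull opposite ways; the down-group shift dominates (900 vs 703 kJ/mol).
C > Be: both are in period 2; the period trend gives C the larger value.
Cl > C: period and group pull opposite ways; the across-period shift dominates (1251 vs 1086 kJ/mol).
Tabulated first ionization energy (kJ/mol): Be 900, C 1086, Cl 1251, In 558, Bi 703.
So from lowest to highest: In < Bi < Be < C < Cl.

In < Bi < Be < C < Cl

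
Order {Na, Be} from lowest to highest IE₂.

Be < Na

Consider each +1 ion: Na⁺ is the bare [Ne] core; Be⁺ still has 1 valence electron.
Core electrons are held far more tightly than valence electrons, so Na tops the IE_2 order.
The numbers (kJ/mol): Na 4562, Be 1757.
Overall IE_2 order: Be < Na.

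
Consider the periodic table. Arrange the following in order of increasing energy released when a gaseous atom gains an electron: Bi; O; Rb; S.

O is in period 2, group 16; S is in period 3, group 16; Rb is in period 5, group 1; Bi is in period 6, group 15.
EA tends to increase across a period and decrease down a group, though the pattern is less regular than for IE or radius.
Here both period and group differ, so the two effects have to be weighed against each other.
Bi > Rb: the two effects oppose for this pair; the across-period effect wins (91 vs 47 kJ/mol).
O > Bi: relative to Bi, both the across-period and down-group shifts push O's electron affinity up.
S > O: this pair runs against the simple trend — see the exception note.
Note the exception: S has a higher electron affinity than O, contrary to the simple trend — the compact 2p subshell of O repels the added electron more than S's larger 3p does.
Tabulated electron affinity (kJ/mol): O 141, S 200, Rb 47, Bi 91.
So from lowest to highest: Rb < Bi < O < S.

Rb, Bi, O, S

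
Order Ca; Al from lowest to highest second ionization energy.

Ca < Al

Consider each +1 ion: Ca⁺ still has 1 valence electron; Al⁺ still has 2 valence electrons.
All are still removing valence electrons, so compare the +1 ions as you would atoms: IE_2 generally rises across a period (higher Z_eff) and falls down a group (larger shell), subject to the usual subshell exceptions.
Valence configurations: Ca⁺ [Ar]4s¹, Al⁺ [Ne]3s².
Approximate IE_2 values (kJ/mol): Ca 1145, Al 1817.
Hence IE_2: Ca < Al.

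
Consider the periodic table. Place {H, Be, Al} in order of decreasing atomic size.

Al, Be, H

Radius decreases left→right (rising Z_eff, same n) and increases top→bottom (higher n).
A diagonal step moves right (one effect) and down (the opposite effect) at once.
Be > H: the two effects oppose for this pair; the down-group effect wins (102 vs 32 pm).
Al > Be: period and group pull opposite ways; the down-group shift dominates (126 vs 102 pm).
Approximate values (pm): H 32, Be 102, Al 126.
So from largest to smallest: Al > Be > H.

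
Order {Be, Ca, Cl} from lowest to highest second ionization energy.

After 1 electron has been removed, what remains? Be⁺ still has 1 valence electron; Ca⁺ still has 1 valence electron; Cl⁺ still has 6 valence electrons.
All are still removing valence electrons, so compare the +1 ions as you would atoms: IE_2 generally rises across a period (higher Z_eff) and falls down a group (larger shell), subject to the usual subshell exceptions.
Valence configurations: Be⁺ [He]2s¹, Ca⁺ [Ar]4s¹, Cl⁺ [Ne]3s²3p⁴.
The numbers (kJ/mol): Be 1757, Ca 1145, Cl 2298.
Hence IE_2: Ca < Be < Cl.

Ca < Be < Cl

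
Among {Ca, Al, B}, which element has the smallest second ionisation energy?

Ca

Consider each +1 ion: Ca⁺ still has 1 valence electron; Al⁺ still has 2 valence electrons; B⁺ still has 2 valence electrons.
All are still removing valence electrons, so compare the +1 ions as you would atoms: IE_2 generally rises across a period (higher Z_eff) and falls down a group (larger shell), subject to the usual subshell exceptions.
Valence configurations: Ca⁺ [Ar]4s¹, Al⁺ [Ne]3s², B⁺ [He]2s².
Approximate IE_2 values (kJ/mol): Ca 1145, Al 1817, B 2427.
Hence IE_2: Ca < Al < B.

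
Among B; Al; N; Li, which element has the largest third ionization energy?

Li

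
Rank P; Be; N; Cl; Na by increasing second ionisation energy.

IE_2 is the cost of taking one more electron from the +1 cation: P⁺ still has 4 valence electrons; Be⁺ still has 1 valence electron; N⁺ still has 4 valence electrons; Cl⁺ still has 6 valence electrons; Na⁺ is the bare [Ne] core.
Pulling an electron out of a noble-gas core costs far more than removing a remaining valence electron, so Na sits at the high end of IE_2.
Valence configurations: P⁺ [Ne]3s²3p², Be⁺ [He]2s¹, N⁺ [He]2s²2p², Cl⁺ [Ne]3s²3p⁴.
Tabulated IE_2 (kJ/mol): P 1907, Be 1757, N 2856, Cl 2298, Na 4562.
Putting it together, IE_2: Be < P < Cl < N < Na.

Be < P < Cl < N < Na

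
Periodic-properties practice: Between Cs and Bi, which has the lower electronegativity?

Cs is in period 6, group 1; Bi is in period 6, group 15.
Electronegativity increases across a period and decreases down a group, tracking effective nuclear charge and atomic size.
All lie in period 6, so electronegativity increases left to right.
So Cs has the lower electronegativity (Cs < Bi).

Cs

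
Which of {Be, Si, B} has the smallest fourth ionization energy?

Si

IE_4 is the cost of taking one more electron from the +3 cation: Be³⁺ is already 1 electron into the core; Si³⁺ still has 1 valence electron; B³⁺ is the bare [He] core.
Breaking into a closed-shell core is much more expensive than removing a leftover valence electron — Be and B have the largest IE_4 here.
Tabulated IE_4 (kJ/mol): Be 21007, Si 4356, B 25026.
Putting it together, IE_4: Si < Be < B.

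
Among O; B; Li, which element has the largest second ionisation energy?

After 1 electron has been removed, what remains? O⁺ still has 5 valence electrons; B⁺ still has 2 valence electrons; Li⁺ is the bare [He] core.
Pulling an electron out of a noble-gas core costs far more than removing a remaining valence electron, so Li sits at the high end of IE_2.
Valence configurations: O⁺ [He]2s²2p³, B⁺ [He]2s².
Tabulated IE_2 (kJ/mol): O 3388, B 2427, Li 7298.
Overall IE_2 order: B < O < Li.

Li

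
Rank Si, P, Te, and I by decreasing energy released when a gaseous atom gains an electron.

I > Te > Si > P

Si is in period 3, group 14; P is in period 3, group 15; Te is in period 5, group 16; I is in period 5, group 17.
Electron affinity generally becomes more exothermic across a period toward the halogens and less exothermic down a group.
Here both period and group differ, so the two effects have to be weighed against each other.
Si > P: this pair runs against the simple trend — see the exception note.
Te > Si: the two effects oppose for this pair; the across-period effect wins (190 vs 134 kJ/mol).
I > Te: both are in period 5; the period trend gives I the larger value.
Note the exception: Si has a higher electron affinity than P, contrary to the simple trend — adding an electron to P's half-filled 3p³ is unfavourable, so Si (3p²) has the more exothermic EA.
Tabulated electron affinity (kJ/mol): Si 134, P 72, Te 190, I 295.
So from highest to lowest: I > Te > Si > P.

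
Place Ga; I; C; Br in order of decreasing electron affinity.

EA tends to increase across a period and decrease down a group, though the pattern is less regular than for IE or radius.
Neither a single period nor a single group — weigh both effects.
C > Ga: both effects reinforce here, so C is clearly the higher of the two.
I > C: period and group pull opposite ways; the across-period shift dominates (295 vs 122 kJ/mol).
Br > I: Br sits above I in group 17, so the down-group effect alone puts Br higher.
Tabulated electron affinity (kJ/mol): C 122, Ga 29, Br 325, I 295.
So from highest to lowest: Br > I > C > Ga.

Br > I > C > Ga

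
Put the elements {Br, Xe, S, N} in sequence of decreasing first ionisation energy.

N > Xe > Br > S

Removing the outermost electron gets harder across a period and easier down a group.
These sit on a diagonal, where the across-period and down-group effects partly cancel.
Br > S: period and group pull opposite ways; the across-period shift dominates (1140 vs 1000 kJ/mol).
Xe > Br: the two effects oppose for this pair; the across-period effect wins (1170 vs 1140 kJ/mol).
N > Xe: the two effects oppose for this pair; the down-group effect wins (1402 vs 1170 kJ/mol).
For reference (kJ/mol): N 1402, S 1000, Br 1140, Xe 1170.
So from highest to lowest: N > Xe > Br > S.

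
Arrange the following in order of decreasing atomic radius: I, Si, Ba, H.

H is in period 1, group 1; Si is in period 3, group 14; I is in period 5, group 17; Ba is in period 6, group 2.
Radius decreases left→right (rising Z_eff, same n) and increases top→bottom (higher n).
Neither a single period nor a single group — weigh both effects.
Si > H: period and group pull opposite ways; the down-group shift dominates (116 vs 32 pm).
I > Si: period and group pull opposite ways; the down-group shift dominates (133 vs 116 pm).
Ba > I: both effects reinforce here, so Ba is clearly the larger of the two.
Tabulated atomic radius (pm): H 32, Si 116, I 133, Ba 196.
So from largest to smallest: Ba > I > Si > H.

Ba > I > Si > H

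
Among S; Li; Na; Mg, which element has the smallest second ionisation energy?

After 1 electron has been removed, what remains? S⁺ still has 5 valence electrons; Li⁺ is the bare [He] core; Na⁺ is the bare [Ne] core; Mg⁺ still has 1 valence electron.
Core electrons are held far more tightly than valence electrons, so Na and Li top the IE_2 order.
Valence configurations: S⁺ [Ne]3s²3p³, Mg⁺ [Ne]3s¹.
Tabulated IE_2 (kJ/mol): S 2252, Li 7298, Na 4562, Mg 1451.
Hence IE_2: Mg < S < Na < Li.

Mg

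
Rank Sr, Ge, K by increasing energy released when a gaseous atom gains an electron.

K is in period 4, group 1; Ge is in period 4, group 14; Sr is in period 5, group 2.
EA tends to increase across a period and decrease down a group, though the pattern is less regular than for IE or radius.
Neither a single period nor a single group — weigh both effects.
K > Sr: period and group pull opposite ways; the down-group shift dominates (48 vs 5 kJ/mol).
Ge > K: both are in period 4; the period trend gives Ge the larger value.
Approximate values (kJ/mol): K 48, Ge 119, Sr 5.
So from lowest to highest: Sr < K < Ge.

Sr < K < Ge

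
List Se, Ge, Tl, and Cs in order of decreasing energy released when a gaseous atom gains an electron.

Se > Ge > Cs > Tl

Ge is in period 4, group 14; Se is in period 4, group 16; Cs is in period 6, group 1; Tl is in period 6, group 13.
Electron affinity generally becomes more exothermic across a period toward the halogens and less exothermic down a group.
Neither a single period nor a single group — weigh both effects.
Cs > Tl: this pair runs against the simple trend — see the exception note.
Ge > Cs: relative to Cs, both the across-period and down-group shifts push Ge's electron affinity up.
Se > Ge: both are in period 4; the period trend gives Se the larger value.
Note the exception: Cs has a higher electron affinity than Tl, contrary to the simple trend — Tl's ns²np¹ configuration gives only a small electron affinity — the sparsely filled np subshell binds an added electron weakly.
Approximate values (kJ/mol): Ge 119, Se 195, Cs 46, Tl 19.
So from highest to lowest: Se > Ge > Cs > Tl.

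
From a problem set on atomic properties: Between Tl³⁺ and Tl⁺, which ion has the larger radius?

Tl⁺

Both ions have Z = 81 protons, but Tl³⁺ has lost more electrons, so its remaining electrons feel a larger effective nuclear charge per electron and are pulled in more tightly.
Higher positive charge → smaller ion, so Tl⁺ > Tl³⁺.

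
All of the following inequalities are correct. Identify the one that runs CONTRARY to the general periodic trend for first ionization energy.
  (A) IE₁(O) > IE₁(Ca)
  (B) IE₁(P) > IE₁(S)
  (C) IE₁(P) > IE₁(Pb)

The general trend: first ionization energy increases across a period and decreases down a group.
(A) O (period 2, group 16) vs Ca (period 4, group 2): the stated order agrees with the simple trend.
(B) P (period 3, group 15) vs S (period 3, group 16): the stated order contradicts the simple trend.
(C) P (period 3, group 15) vs Pb (period 6, group 14): the stated order agrees with the simple trend.
The exception is (B): S (3p⁴) ionizes more easily than half-filled P (3p³) because the paired 3p electron in S is pushed out by e⁻–e⁻ repulsion.

(B)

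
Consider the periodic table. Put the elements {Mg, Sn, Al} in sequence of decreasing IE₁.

Mg is in period 3, group 2; Al is in period 3, group 13; Sn is in period 5, group 14.
First ionization energy rises across a period (greater Z_eff holds electrons more tightly) and falls down a group (valence electrons are farther from the nucleus).
Neither a single period nor a single group — weigh both effects.
Sn > Al: period and group pull opposite ways; the across-period shift dominates (709 vs 578 kJ/mol).
Mg > Sn: period and group pull opposite ways; the down-group shift dominates (738 vs 709 kJ/mol).
Note the exception: Mg has a higher first ionization energy than Al, contrary to the simple trend — Al's single 3p electron is easier to remove than one from Mg's filled 3s².
For reference (kJ/mol): Mg 738, Al 578, Sn 709.
So from highest to lowest: Mg > Sn > Al.

Mg > Sn > Al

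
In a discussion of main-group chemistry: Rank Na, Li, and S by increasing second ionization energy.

Consider each +1 ion: Na⁺ is the bare [Ne] core; Li⁺ is the bare [He] core; S⁺ still has 5 valence electrons.
Breaking into a closed-shell core is much more expensive than removing a leftover valence electron — Na and Li have the largest IE_2 here.
Tabulated IE_2 (kJ/mol): Na 4562, Li 7298, S 2252.
Overall IE_2 order: S < Na < Li.

S < Na < Li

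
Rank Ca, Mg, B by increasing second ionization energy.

Ca, Mg, B

Consider each +1 ion: Ca⁺ still has 1 valence electron; Mg⁺ still has 1 valence electron; B⁺ still has 2 valence electrons.
All are still removing valence electrons, so compare the +1 ions as you would atoms: IE_2 generally rises across a period (higher Z_eff) and falls down a group (larger shell), subject to the usual subshell exceptions.
Valence configurations: Ca⁺ [Ar]4s¹, Mg⁺ [Ne]3s¹, B⁺ [He]2s².
Tabulated IE_2 (kJ/mol): Ca 1145, Mg 1451, B 2427.
Overall IE_2 order: Ca < Mg < B.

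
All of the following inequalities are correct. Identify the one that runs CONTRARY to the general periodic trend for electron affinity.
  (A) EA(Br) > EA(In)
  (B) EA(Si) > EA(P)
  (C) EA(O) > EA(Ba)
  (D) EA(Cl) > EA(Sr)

(B)

The general trend: electron affinity increases across a period and decreases down a group.
(A) Br (period 4, group 17) vs In (period 5, group 13): the stated order agrees with the simple trend.
(B) Si (period 3, group 14) vs P (period 3, group 15): the stated order contradicts the simple trend.
(C) O (period 2, group 16) vs Ba (period 6, group 2): the stated order agrees with the simple trend.
(D) Cl (period 3, group 17) vs Sr (period 5, group 2): the stated order agrees with the simple trend.
The exception is (B): adding an electron to P's half-filled 3p³ is unfavourable, so Si (3p²) has the more exothermic EA.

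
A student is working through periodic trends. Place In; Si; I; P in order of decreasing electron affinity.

Si is in period 3, group 14; P is in period 3, group 15; In is in period 5, group 13; I is in period 5, group 17.
Adding an electron releases more energy for atoms nearer the top right (short of the noble gases).
Here both period and group differ, so the two effects have to be weighed against each other.
P > In: both effects reinforce here, so P is clearly the higher of the two.
Si > P: this pair runs against the simple trend — see the exception note.
I > Si: period and group pull opposite ways; the across-period shift dominates (295 vs 134 kJ/mol).
Note the exception: Si has a higher electron affinity than P, contrary to the simple trend — adding an electron to P's half-filled 3p³ is unfavourable, so Si (3p²) has the more exothermic EA.
For reference (kJ/mol): Si 134, P 72, In 29, I 295.
So from highest to lowest: I > Si > P > In.

I > Si > P > In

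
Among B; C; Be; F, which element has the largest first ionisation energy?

F

Across a period the outer electron is held more tightly (higher IE₁); down a group it sits in a higher shell, more shielded, and comes off more easily.
All lie in period 2; the across-period trend (first ionization energy increases left to right) applies, with the exception below.
Note the exception: Be has a higher first ionization energy than B, contrary to the simple trend — removing B's lone 2p electron is easier than breaking Be's filled 2s².
Tabulated first ionization energy (kJ/mol): Be 900, B 801, C 1086, F 1681.
The largest first ionisation energy among these belongs to F.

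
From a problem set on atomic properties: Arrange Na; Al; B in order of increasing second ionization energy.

The second ionization energy removes an electron from the +1 ion. For each element: Na⁺ is the bare [Ne] core; Al⁺ still has 2 valence electrons; B⁺ still has 2 valence electrons.
Pulling an electron out of a noble-gas core costs far more than removing a remaining valence electron, so Na sits at the high end of IE_2.
Valence configurations: Al⁺ [Ne]3s², B⁺ [He]2s².
The numbers (kJ/mol): Na 4562, Al 1817, B 2427.
Putting it together, IE_2: Al < B < Na.

Al, B, Na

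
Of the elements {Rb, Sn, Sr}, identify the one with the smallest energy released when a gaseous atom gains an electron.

EA tends to increase across a period and decrease down a group, though the pattern is less regular than for IE or radius.
All lie in period 5; the across-period trend (electron affinity increases left to right) applies, with the exception below.
Note the exception: Rb has a higher electron affinity than Sr, contrary to the simple trend — adding an electron to Sr (ns²) has to open a new, higher-energy np subshell, which is unfavourable.
For reference (kJ/mol): Rb 47, Sr 5, Sn 107.
The smallest energy released when a gaseous atom gains an electron among these belongs to Sr.

Sr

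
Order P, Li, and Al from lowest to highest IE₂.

IE_2 is the cost of taking one more electron from the +1 cation: P⁺ still has 4 valence electrons; Li⁺ is the bare [He] core; Al⁺ still has 2 valence electrons.
Breaking into a closed-shell core is much more expensive than removing a leftover valence electron — Li has the largest IE_2 here.
Valence configurations: P⁺ [Ne]3s²3p², Al⁺ [Ne]3s².
Tabulated IE_2 (kJ/mol): P 1907, Li 7298, Al 1817.
Putting it together, IE_2: Al < P < Li.

Al < P < Li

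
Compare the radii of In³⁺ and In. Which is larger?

In

Forming In³⁺ removes 3 electrons from In. Fewer electrons for the same nuclear charge means less shielding and a higher Z_eff on the remaining electrons, and for main-group metals the entire outer shell is lost.
A cation is smaller than its parent atom: In³⁺ < In.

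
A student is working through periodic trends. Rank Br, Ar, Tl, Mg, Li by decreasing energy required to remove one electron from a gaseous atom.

Li is in period 2, group 1; Mg is in period 3, group 2; Ar is in period 3, group 18; Br is in period 4, group 17; Tl is in period 6, group 13.
Across a period the outer electron is held more tightly (higher IE₁); down a group it sits in a higher shell, more shielded, and comes off more easily.
Here both period and group differ, so the two effects have to be weighed against each other.
Tl > Li: the two effects oppose for this pair; the across-period effect wins (589 vs 520 kJ/mol).
Mg > Tl: the two effects oppose for this pair; the down-group effect wins (738 vs 589 kJ/mol).
Br > Mg: period and group pull opposite ways; the across-period shift dominates (1140 vs 738 kJ/mol).
Ar > Br: relative to Br, both the across-period and down-group shifts push Ar's first ionization energy up.
Tabulated first ionization energy (kJ/mol): Li 520, Mg 738, Ar 1521, Br 1140, Tl 589.
So from highest to lowest: Ar > Br > Mg > Tl > Li.

Ar, Br, Mg, Tl, Li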